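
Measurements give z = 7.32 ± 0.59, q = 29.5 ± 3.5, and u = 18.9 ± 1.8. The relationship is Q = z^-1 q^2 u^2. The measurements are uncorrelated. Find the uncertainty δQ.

Products/powers → add relative errors in quadrature, weighted by exponent:
  (-1·δz/z)² = (-1×0.0806)² = 0.00650;  (2·δq/q)² = (2×0.119)² = 0.0563;  (2·δu/u)² = (2×0.0952)² = 0.0363
δQ/Q = √(0.0991) = 0.315
Q = 42500, so δQ = 0.315 × 42500 = 13400.

13400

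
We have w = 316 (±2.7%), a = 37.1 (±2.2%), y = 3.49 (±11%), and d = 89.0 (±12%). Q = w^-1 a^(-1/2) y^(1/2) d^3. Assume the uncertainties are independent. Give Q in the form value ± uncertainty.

Products/powers → add relative errors in quadrature, weighted by exponent:
  (-1·δw/w)² = (-1×0.0270)² = 0.000729;  (−½·δa/a)² = (-0.5×0.0220)² = 0.000121;  (½·δy/y)² = (0.5×0.110)² = 0.00302;  (3·δd/d)² = (3×0.120)² = 0.130
δQ/Q = √(0.133) = 0.365
Q = 684, so δQ = 0.365 × 684 = 250.

684 ± 250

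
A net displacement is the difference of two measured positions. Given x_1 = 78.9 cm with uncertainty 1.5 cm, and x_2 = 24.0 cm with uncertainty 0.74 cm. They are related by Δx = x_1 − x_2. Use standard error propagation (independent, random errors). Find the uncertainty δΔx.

For a sum/difference, combine absolute errors in quadrature:
  (δx_1)² = 2.25;  (δx_2)² = 0.548
δΔx = √(2.80) = 1.67 cm

1.67 cm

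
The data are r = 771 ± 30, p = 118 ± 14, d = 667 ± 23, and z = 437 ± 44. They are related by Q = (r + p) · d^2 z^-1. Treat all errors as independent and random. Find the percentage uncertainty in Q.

Let u = r + p = 889. δu = √(δr² + δp²) = √(900 + 196) = 33.1, so δu/u = 0.0372.
Q is then a monomial in u, d, z:
δQ/Q = √((δu/u)² + (2·δd/d)² + (-1·δz/z)²) = √(0.00139 + 0.00476 + 0.0101) = 0.128

12.8%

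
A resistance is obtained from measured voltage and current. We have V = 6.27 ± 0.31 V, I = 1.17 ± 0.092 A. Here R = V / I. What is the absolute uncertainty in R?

0.498 Ω

Since R is a product/quotient, work with relative uncertainties:
  (1·δV/V)² = (1×0.0494)² = 0.00244;  (-1·δI/I)² = (-1×0.0786)² = 0.00618
δR/R = √(0.00863) = 0.0929
R = 5.36 Ω, so δR = 0.0929 × 5.36 = 0.498 Ω.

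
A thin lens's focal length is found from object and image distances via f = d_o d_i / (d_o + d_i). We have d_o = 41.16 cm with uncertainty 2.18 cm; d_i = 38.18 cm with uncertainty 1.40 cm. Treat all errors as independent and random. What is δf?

0.630 cm

∂f/∂d_o = (d_i/(d_o+d_i))² = 0.232;  ∂f/∂d_i = (d_o/(d_o+d_i))² = 0.269
δf = √((∂f/∂d_o · δd_o)² + (∂f/∂d_i · δd_i)²) = √(0.255 + 0.142) = 0.630 cm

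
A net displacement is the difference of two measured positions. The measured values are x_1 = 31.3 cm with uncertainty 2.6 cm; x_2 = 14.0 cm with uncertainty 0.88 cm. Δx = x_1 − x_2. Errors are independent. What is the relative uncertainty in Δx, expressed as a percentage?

15.9%

Absolute uncertainties add in quadrature for a linear combination:
  (δx_1)² = 6.76;  (δx_2)² = 0.774
δΔx = √(7.53) = 2.74 cm
Δx = 17.3 cm, so δΔx/Δx = 2.74/17.3 = 0.159.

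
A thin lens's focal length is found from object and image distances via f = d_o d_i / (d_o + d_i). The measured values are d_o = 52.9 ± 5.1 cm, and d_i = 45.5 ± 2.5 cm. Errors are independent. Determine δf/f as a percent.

∂f/∂d_o = (d_i/(d_o+d_i))² = 0.214;  ∂f/∂d_i = (d_o/(d_o+d_i))² = 0.289
δf = √((∂f/∂d_o · δd_o)² + (∂f/∂d_i · δd_i)²) = √(1.19 + 0.522) = 1.31 cm
f = 24.5 cm, so δf/f = 1.31/24.5 = 0.0535.

5.35%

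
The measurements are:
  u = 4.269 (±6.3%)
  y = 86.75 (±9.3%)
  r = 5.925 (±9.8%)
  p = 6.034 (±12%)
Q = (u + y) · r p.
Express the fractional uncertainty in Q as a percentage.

Let w = u + y = 91.02. δw = √(δu² + δy²) = √(0.0723 + 65.1) = 8.07, so δw/w = 0.0887.
Q is then a monomial in w, r, p:
δQ/Q = √((δw/w)² + (1·δr/r)² + (1·δp/p)²) = √(0.00787 + 0.00960 + 0.0144) = 0.179

17.9%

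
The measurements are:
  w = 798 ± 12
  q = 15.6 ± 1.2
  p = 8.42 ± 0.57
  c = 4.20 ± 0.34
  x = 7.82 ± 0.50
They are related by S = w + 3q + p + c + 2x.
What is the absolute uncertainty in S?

Each term contributes (cᵢ δxᵢ)² to (δS)²:
  (δw)² = 144;  (3·δq)² = 13.0;  (δp)² = 0.325;  (δc)² = 0.116;  (2·δx)² = 1.00
δS = √(158) = 12.6

12.6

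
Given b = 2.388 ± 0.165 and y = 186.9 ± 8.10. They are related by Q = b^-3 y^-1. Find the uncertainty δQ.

Relative error in a monomial: (δQ/Q)² = Σ (nᵢ · δxᵢ/xᵢ)².
  (-3·δb/b)² = (-3×0.0691)² = 0.0430;  (-1·δy/y)² = (-1×0.0433)² = 0.00188
δQ/Q = √(0.0448) = 0.212
Q = 0.0003929, so δQ = 0.212 × 0.0003929 = 8.32e-05.

8.32e-05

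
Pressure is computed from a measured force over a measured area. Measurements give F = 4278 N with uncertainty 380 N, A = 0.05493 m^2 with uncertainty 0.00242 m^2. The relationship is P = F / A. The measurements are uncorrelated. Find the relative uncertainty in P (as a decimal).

0.0992

Since P is a product/quotient, work with relative uncertainties:
  (1·δF/F)² = (1×0.0888)² = 0.00789;  (-1·δA/A)² = (-1×0.0441)² = 0.00194
δP/P = √(0.00983) = 0.0992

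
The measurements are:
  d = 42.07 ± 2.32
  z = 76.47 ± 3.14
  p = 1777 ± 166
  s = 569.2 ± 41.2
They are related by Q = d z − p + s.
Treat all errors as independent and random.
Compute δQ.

280

Let w = d·z = 3217. δw/w = √((1·δd/d)² + (1·δz/z)²) = √(0.00304 + 0.00169) = 0.0688, so δw = 221.
Q = w − p + s: δQ = √(δw² + δp² + δs²) = √(48900 + 27600 + 1700) = 280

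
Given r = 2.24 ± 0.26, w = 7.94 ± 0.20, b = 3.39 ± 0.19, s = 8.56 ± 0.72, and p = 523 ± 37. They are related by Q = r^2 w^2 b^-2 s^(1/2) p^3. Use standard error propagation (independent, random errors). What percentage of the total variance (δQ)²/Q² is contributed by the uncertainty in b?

10.9%

(δQ/Q)² = (2·δr/r)² + (2·δw/w)² + (-2·δb/b)² + (½·δs/s)² + (3·δp/p)²
  r term: (2×0.116)² = 0.0539
  w term: (2×0.0252)² = 0.00254
  b term: (-2×0.0560)² = 0.0126
  s term: (0.5×0.0841)² = 0.00177
  p term: (3×0.0707)² = 0.0450
Total = 0.116. Share from b = 0.0126/0.116 = 0.109.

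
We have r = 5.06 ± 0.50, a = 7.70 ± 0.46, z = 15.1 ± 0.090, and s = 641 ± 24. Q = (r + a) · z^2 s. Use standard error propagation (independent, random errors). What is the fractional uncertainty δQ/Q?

0.0662

Let u = r + a = 12.8. δu = √(δr² + δa²) = √(0.250 + 0.212) = 0.679, so δu/u = 0.0532.
Q is then a monomial in u, z, s:
δQ/Q = √((δu/u)² + (2·δz/z)² + (1·δs/s)²) = √(0.00284 + 0.000142 + 0.00140) = 0.0662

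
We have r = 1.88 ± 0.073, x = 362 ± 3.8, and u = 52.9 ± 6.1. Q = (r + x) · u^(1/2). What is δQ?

Let w = r + x = 364. δw = √(δr² + δx²) = √(0.00533 + 14.4) = 3.80, so δw/w = 0.0104.
Q is then a monomial in w, u:
δQ/Q = √((δw/w)² + (½·δu/u)²) = √(0.000109 + 0.00332) = 0.0586
Q = 2650, so δQ = 0.0586 × 2650 = 155.

155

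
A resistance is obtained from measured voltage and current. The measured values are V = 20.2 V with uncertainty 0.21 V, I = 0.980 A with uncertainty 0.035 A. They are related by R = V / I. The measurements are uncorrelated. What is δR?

Products/powers → add relative errors in quadrature, weighted by exponent:
  (1·δV/V)² = (1×0.0104)² = 0.000108;  (-1·δI/I)² = (-1×0.0357)² = 0.00128
δR/R = √(0.00138) = 0.0372
R = 20.6 Ω, so δR = 0.0372 × 20.6 = 0.767 Ω.

0.767 Ω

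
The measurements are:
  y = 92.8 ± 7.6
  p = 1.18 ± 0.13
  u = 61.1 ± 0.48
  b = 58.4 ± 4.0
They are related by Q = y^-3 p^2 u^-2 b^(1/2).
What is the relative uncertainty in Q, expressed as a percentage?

33.2%

Q is a product of powers, so relative uncertainties combine in quadrature:
  (-3·δy/y)² = (-3×0.0819)² = 0.0604;  (2·δp/p)² = (2×0.110)² = 0.0485;  (-2·δu/u)² = (-2×0.00786)² = 0.000247;  (½·δb/b)² = (0.5×0.0685)² = 0.00117
δQ/Q = √(0.110) = 0.332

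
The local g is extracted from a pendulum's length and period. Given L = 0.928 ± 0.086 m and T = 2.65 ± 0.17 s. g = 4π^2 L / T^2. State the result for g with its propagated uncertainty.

5.22 ± 0.826 m/s^2

Relative error in a monomial: (δg/g)² = Σ (nᵢ · δxᵢ/xᵢ)².
  (1·δL/L)² = (1×0.0927)² = 0.00859;  (-2·δT/T)² = (-2×0.0642)² = 0.0165
δg/g = √(0.0250) = 0.158
g = 5.22 m/s^2, so δg = 0.158 × 5.22 = 0.826 m/s^2.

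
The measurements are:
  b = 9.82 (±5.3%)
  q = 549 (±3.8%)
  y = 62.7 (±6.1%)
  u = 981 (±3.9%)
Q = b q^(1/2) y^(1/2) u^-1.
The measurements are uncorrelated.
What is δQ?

0.139

For a monomial Q ∝ b, q^(1/2), y^(1/2), u^-1, fractional errors add in quadrature:
  (1·δb/b)² = (1×0.0530)² = 0.00281;  (½·δq/q)² = (0.5×0.0380)² = 0.000361;  (½·δy/y)² = (0.5×0.0610)² = 0.000930;  (-1·δu/u)² = (-1×0.0390)² = 0.00152
δQ/Q = √(0.00562) = 0.0750
Q = 1.86, so δQ = 0.0750 × 1.86 = 0.139.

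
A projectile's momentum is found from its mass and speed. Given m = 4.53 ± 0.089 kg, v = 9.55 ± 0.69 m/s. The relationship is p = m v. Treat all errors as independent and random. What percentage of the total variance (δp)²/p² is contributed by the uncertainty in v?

93.1%

(δp/p)² = (1·δm/m)² + (1·δv/v)²
  m term: (1×0.0196)² = 0.000386
  v term: (1×0.0723)² = 0.00522
Total = 0.00561. Share from v = 0.00522/0.00561 = 0.931.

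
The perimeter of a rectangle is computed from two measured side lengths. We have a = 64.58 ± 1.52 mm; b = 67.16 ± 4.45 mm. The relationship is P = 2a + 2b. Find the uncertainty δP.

9.40 mm

For a sum/difference, combine absolute errors in quadrature:
  (2·δa)² = 9.24;  (2·δb)² = 79.2
δP = √(88.5) = 9.40 mm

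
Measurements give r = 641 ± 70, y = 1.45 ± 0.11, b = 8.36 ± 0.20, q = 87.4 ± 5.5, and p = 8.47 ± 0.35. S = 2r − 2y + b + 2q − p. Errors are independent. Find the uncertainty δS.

Each term contributes (cᵢ δxᵢ)² to (δS)²:
  (2·δr)² = 19600;  (2·δy)² = 0.0484;  (δb)² = 0.0400;  (2·δq)² = 121;  (δp)² = 0.122
δS = √(19700) = 140

140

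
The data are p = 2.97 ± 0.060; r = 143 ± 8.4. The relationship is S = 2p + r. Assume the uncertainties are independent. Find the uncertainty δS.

8.40

S is a linear combination, so absolute uncertainties add in quadrature:
  (2·δp)² = 0.0144;  (δr)² = 70.6
δS = √(70.6) = 8.40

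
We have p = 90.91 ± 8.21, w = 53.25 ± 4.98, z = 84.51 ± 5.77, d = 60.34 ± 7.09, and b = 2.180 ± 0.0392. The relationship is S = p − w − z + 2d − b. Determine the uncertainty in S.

18.1

Each term contributes (cᵢ δxᵢ)² to (δS)²:
  (δp)² = 67.4;  (δw)² = 24.8;  (δz)² = 33.3;  (2·δd)² = 201;  (δb)² = 0.00154
δS = √(327) = 18.1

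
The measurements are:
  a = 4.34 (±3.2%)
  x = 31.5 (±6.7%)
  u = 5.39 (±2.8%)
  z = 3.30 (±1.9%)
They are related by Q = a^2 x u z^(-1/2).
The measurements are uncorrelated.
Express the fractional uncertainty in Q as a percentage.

9.73%

Relative error in a monomial: (δQ/Q)² = Σ (nᵢ · δxᵢ/xᵢ)².
  (2·δa/a)² = (2×0.0320)² = 0.00410;  (1·δx/x)² = (1×0.0670)² = 0.00449;  (1·δu/u)² = (1×0.0280)² = 0.000784;  (−½·δz/z)² = (-0.5×0.0190)² = 9.02e-05
δQ/Q = √(0.00946) = 0.0973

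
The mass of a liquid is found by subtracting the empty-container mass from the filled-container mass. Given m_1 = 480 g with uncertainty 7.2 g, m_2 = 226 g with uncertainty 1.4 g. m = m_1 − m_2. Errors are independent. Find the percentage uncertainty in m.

Sums and differences: (δm)² = Σ (cᵢ δxᵢ)².
  (δm_1)² = 51.8;  (δm_2)² = 1.96
δm = √(53.8) = 7.33 g
m = 254 g, so δm/m = 7.33/254 = 0.0289.

2.89%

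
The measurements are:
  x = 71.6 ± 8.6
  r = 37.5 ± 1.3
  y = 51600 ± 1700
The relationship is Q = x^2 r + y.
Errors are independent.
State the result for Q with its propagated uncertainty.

Let p = x^2·r = 1.92e+05. δp/p = √((2·δx/x)² + (1·δr/r)²) = √(0.0577 + 0.00120) = 0.243, so δp = 46700.
Q = p + y: δQ = √(δp² + δy²) = √(2.18e+09 + 2.89e+06) = 46700
Q = 2.44e+05.

(2.44 ± 0.467) × 10^5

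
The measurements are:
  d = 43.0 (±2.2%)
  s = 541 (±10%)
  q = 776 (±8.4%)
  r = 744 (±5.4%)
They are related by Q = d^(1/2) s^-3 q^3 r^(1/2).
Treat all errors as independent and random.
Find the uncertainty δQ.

207

Since Q is a product/quotient, work with relative uncertainties:
  (½·δd/d)² = (0.5×0.0220)² = 0.000121;  (-3·δs/s)² = (-3×0.100)² = 0.0900;  (3·δq/q)² = (3×0.0840)² = 0.0635;  (½·δr/r)² = (0.5×0.0540)² = 0.000729
δQ/Q = √(0.154) = 0.393
Q = 528, so δQ = 0.393 × 528 = 207.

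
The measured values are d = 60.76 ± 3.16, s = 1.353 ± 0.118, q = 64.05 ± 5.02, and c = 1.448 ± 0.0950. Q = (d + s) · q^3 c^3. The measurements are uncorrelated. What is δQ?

Let u = d + s = 62.11. δu = √(δd² + δs²) = √(9.99 + 0.0139) = 3.16, so δu/u = 0.0509.
Q is then a monomial in u, q, c:
δQ/Q = √((δu/u)² + (3·δq/q)² + (3·δc/c)²) = √(0.00259 + 0.0553 + 0.0387) = 0.311
Q = 4.955e+07, so δQ = 0.311 × 4.955e+07 = 1.54e+07.

1.54e+07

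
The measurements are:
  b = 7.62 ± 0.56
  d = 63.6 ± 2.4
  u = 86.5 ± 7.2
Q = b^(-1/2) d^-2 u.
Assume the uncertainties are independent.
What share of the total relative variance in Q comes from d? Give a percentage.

40.8%

(δQ/Q)² = (−½·δb/b)² + (-2·δd/d)² + (1·δu/u)²
  b term: (-0.5×0.0735)² = 0.00135
  d term: (-2×0.0377)² = 0.00570
  u term: (1×0.0832)² = 0.00693
Total = 0.0140. Share from d = 0.00570/0.0140 = 0.408.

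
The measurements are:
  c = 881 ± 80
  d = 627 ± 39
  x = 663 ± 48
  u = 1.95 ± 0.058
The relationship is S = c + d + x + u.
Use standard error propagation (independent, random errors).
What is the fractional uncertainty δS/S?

0.0465

S is a linear combination, so absolute uncertainties add in quadrature:
  (δc)² = 6400;  (δd)² = 1520;  (δx)² = 2300;  (δu)² = 0.00336
δS = √(10200) = 101
S = 2170, so δS/S = 101/2170 = 0.0465.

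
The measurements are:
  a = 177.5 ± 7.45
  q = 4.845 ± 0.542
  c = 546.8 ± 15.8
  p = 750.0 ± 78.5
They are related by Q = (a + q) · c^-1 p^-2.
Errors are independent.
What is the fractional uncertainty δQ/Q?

Let u = a + q = 182.3. δu = √(δa² + δq²) = √(55.5 + 0.294) = 7.47, so δu/u = 0.0410.
Q is then a monomial in u, c, p:
δQ/Q = √((δu/u)² + (-1·δc/c)² + (-2·δp/p)²) = √(0.00168 + 0.000835 + 0.0438) = 0.215

0.215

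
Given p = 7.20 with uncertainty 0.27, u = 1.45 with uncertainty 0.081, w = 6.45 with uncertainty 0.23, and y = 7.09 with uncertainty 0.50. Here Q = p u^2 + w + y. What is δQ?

1.87

Let h = p·u^2 = 15.1. δh/h = √((1·δp/p)² + (2·δu/u)²) = √(0.00141 + 0.0125) = 0.118, so δh = 1.78.
Q = h + w + y: δQ = √(δh² + δw² + δy²) = √(3.18 + 0.0529 + 0.250) = 1.87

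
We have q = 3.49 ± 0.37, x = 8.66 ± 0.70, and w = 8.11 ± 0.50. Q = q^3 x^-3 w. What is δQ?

Since Q is a product/quotient, work with relative uncertainties:
  (3·δq/q)² = (3×0.106)² = 0.101;  (-3·δx/x)² = (-3×0.0808)² = 0.0588;  (1·δw/w)² = (1×0.0617)² = 0.00380
δQ/Q = √(0.164) = 0.405
Q = 0.531, so δQ = 0.405 × 0.531 = 0.215.

0.215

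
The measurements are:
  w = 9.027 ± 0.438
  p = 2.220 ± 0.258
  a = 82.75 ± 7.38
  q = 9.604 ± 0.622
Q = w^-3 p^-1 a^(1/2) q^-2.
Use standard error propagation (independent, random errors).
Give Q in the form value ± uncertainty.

Each factor contributes (exponent × relative error)² to (δQ/Q)²:
  (-3·δw/w)² = (-3×0.0485)² = 0.0212;  (-1·δp/p)² = (-1×0.116)² = 0.0135;  (½·δa/a)² = (0.5×0.0892)² = 0.00199;  (-2·δq/q)² = (-2×0.0648)² = 0.0168
δQ/Q = √(0.0535) = 0.231
Q = 6.039e-05, so δQ = 0.231 × 6.039e-05 = 1.4e-05.

(6.039 ± 1.40) × 10^-5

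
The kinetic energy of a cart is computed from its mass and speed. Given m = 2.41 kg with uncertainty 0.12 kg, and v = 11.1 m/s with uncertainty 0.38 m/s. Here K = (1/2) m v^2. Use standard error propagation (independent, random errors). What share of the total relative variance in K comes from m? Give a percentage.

(δK/K)² = (1·δm/m)² + (2·δv/v)²
  m term: (1×0.0498)² = 0.00248
  v term: (2×0.0342)² = 0.00469
Total = 0.00717. Share from m = 0.00248/0.00717 = 0.346.

34.6%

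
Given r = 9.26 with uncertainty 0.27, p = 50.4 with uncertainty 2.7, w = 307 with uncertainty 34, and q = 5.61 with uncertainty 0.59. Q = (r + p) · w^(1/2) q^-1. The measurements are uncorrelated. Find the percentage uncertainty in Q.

Let u = r + p = 59.7. δu = √(δr² + δp²) = √(0.0729 + 7.29) = 2.71, so δu/u = 0.0455.
Q is then a monomial in u, w, q:
δQ/Q = √((δu/u)² + (½·δw/w)² + (-1·δq/q)²) = √(0.00207 + 0.00307 + 0.0111) = 0.127

12.7%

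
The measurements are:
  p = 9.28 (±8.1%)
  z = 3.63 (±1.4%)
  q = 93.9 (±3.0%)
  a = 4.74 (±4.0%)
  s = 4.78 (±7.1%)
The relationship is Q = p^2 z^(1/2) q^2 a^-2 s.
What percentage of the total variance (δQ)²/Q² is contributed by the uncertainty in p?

(δQ/Q)² = (2·δp/p)² + (½·δz/z)² + (2·δq/q)² + (-2·δa/a)² + (1·δs/s)²
  p term: (2×0.0810)² = 0.0262
  z term: (0.5×0.0140)² = 4.9e-05
  q term: (2×0.0300)² = 0.00360
  a term: (-2×0.0400)² = 0.00640
  s term: (1×0.0710)² = 0.00504
Total = 0.0413. Share from p = 0.0262/0.0413 = 0.635.

63.5%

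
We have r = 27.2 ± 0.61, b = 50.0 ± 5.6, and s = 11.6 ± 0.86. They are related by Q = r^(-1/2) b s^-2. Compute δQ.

Q is a product of powers, so relative uncertainties combine in quadrature:
  (−½·δr/r)² = (-0.5×0.0224)² = 0.000126;  (1·δb/b)² = (1×0.112)² = 0.0125;  (-2·δs/s)² = (-2×0.0741)² = 0.0220
δQ/Q = √(0.0347) = 0.186
Q = 0.0712, so δQ = 0.186 × 0.0712 = 0.0133.

0.0133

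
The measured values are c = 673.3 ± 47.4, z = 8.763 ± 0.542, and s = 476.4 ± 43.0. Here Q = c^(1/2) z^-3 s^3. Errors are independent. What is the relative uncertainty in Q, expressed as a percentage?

33.0%

Q is a product of powers, so relative uncertainties combine in quadrature:
  (½·δc/c)² = (0.5×0.0704)² = 0.00124;  (-3·δz/z)² = (-3×0.0619)² = 0.0344;  (3·δs/s)² = (3×0.0903)² = 0.0733
δQ/Q = √(0.109) = 0.330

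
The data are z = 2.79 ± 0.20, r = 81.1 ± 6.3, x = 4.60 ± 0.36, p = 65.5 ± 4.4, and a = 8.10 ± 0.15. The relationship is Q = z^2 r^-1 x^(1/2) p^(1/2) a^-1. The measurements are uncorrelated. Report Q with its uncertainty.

0.206 ± 0.0354

For a monomial Q ∝ z^2, r^-1, x^(1/2), p^(1/2), a^-1, fractional errors add in quadrature:
  (2·δz/z)² = (2×0.0717)² = 0.0206;  (-1·δr/r)² = (-1×0.0777)² = 0.00603;  (½·δx/x)² = (0.5×0.0783)² = 0.00153;  (½·δp/p)² = (0.5×0.0672)² = 0.00113;  (-1·δa/a)² = (-1×0.0185)² = 0.000343
δQ/Q = √(0.0296) = 0.172
Q = 0.206, so δQ = 0.172 × 0.206 = 0.0354.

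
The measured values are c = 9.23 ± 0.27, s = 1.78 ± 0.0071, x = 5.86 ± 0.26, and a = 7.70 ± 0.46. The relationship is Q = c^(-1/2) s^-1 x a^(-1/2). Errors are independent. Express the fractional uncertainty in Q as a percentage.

5.56%

Each factor contributes (exponent × relative error)² to (δQ/Q)²:
  (−½·δc/c)² = (-0.5×0.0293)² = 0.000214;  (-1·δs/s)² = (-1×0.00399)² = 1.59e-05;  (1·δx/x)² = (1×0.0444)² = 0.00197;  (−½·δa/a)² = (-0.5×0.0597)² = 0.000892
δQ/Q = √(0.00309) = 0.0556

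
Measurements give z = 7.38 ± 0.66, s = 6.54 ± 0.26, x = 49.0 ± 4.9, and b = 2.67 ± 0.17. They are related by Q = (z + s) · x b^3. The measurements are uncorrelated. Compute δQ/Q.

Let u = z + s = 13.9. δu = √(δz² + δs²) = √(0.436 + 0.0676) = 0.709, so δu/u = 0.0510.
Q is then a monomial in u, x, b:
δQ/Q = √((δu/u)² + (1·δx/x)² + (3·δb/b)²) = √(0.00260 + 0.0100 + 0.0365) = 0.222

0.222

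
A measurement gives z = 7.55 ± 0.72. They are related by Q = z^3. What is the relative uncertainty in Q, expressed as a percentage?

28.6%

For a monomial Q ∝ z^3, fractional errors add in quadrature:
  (3·δz/z)² = (3×0.0954)² = 0.0818
δQ/Q = √(0.0818) = 0.286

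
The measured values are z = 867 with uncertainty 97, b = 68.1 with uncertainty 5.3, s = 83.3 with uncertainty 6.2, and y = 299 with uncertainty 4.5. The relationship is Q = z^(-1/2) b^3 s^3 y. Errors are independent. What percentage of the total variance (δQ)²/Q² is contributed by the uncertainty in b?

50.6%

(δQ/Q)² = (−½·δz/z)² + (3·δb/b)² + (3·δs/s)² + (1·δy/y)²
  z term: (-0.5×0.112)² = 0.00313
  b term: (3×0.0778)² = 0.0545
  s term: (3×0.0744)² = 0.0499
  y term: (1×0.0151)² = 0.000227
Total = 0.108. Share from b = 0.0545/0.108 = 0.506.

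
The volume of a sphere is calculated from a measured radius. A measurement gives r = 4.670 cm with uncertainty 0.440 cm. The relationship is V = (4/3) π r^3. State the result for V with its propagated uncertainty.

426.6 ± 121 cm^3

V is a product of powers, so relative uncertainties combine in quadrature:
  (3·δr/r)² = (3×0.0942)² = 0.0799
δV/V = √(0.0799) = 0.283
V = 426.6 cm^3, so δV = 0.283 × 426.6 = 121 cm^3.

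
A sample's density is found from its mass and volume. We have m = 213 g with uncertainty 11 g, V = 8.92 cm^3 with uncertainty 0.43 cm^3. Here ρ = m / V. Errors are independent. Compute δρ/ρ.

0.0706

ρ is a product of powers, so relative uncertainties combine in quadrature:
  (1·δm/m)² = (1×0.0516)² = 0.00267;  (-1·δV/V)² = (-1×0.0482)² = 0.00232
δρ/ρ = √(0.00499) = 0.0706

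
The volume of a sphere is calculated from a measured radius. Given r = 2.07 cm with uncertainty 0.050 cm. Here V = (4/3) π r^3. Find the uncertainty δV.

For a monomial V ∝ r^3, fractional errors add in quadrature:
  (3·δr/r)² = (3×0.0242)² = 0.00525
δV/V = √(0.00525) = 0.0725
V = 37.2 cm^3, so δV = 0.0725 × 37.2 = 2.69 cm^3.

2.69 cm^3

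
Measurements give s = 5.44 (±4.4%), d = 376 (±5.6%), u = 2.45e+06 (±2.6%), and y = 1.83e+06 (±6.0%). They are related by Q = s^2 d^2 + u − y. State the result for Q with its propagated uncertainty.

Let p = s^2·d^2 = 4.18e+06. δp/p = √((2·δs/s)² + (2·δd/d)²) = √(0.00774 + 0.0125) = 0.142, so δp = 5.96e+05.
Q = p + u − y: δQ = √(δp² + δu² + δy²) = √(3.55e+11 + 4.06e+09 + 1.21e+10) = 6.09e+05
Q = 4.8e+06.

(4.80 ± 0.609) × 10^6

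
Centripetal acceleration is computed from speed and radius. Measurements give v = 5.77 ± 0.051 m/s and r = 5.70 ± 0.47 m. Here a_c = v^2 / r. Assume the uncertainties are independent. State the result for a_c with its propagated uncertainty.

For a monomial a_c ∝ v^2, r^-1, fractional errors add in quadrature:
  (2·δv/v)² = (2×0.00884)² = 0.000312;  (-1·δr/r)² = (-1×0.0825)² = 0.00680
δa_c/a_c = √(0.00711) = 0.0843
a_c = 5.84 m/s^2, so δa_c = 0.0843 × 5.84 = 0.493 m/s^2.

5.84 ± 0.493 m/s^2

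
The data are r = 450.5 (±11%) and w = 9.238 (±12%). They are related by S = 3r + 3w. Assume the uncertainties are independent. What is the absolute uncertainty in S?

149

Each term contributes (cᵢ δxᵢ)² to (δS)²:
  (3·δr)² = 22100;  (3·δw)² = 11.1
δS = √(22100) = 149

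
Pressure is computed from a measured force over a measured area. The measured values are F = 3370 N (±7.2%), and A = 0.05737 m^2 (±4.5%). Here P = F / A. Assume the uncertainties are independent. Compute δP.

4990 Pa

Since P is a product/quotient, work with relative uncertainties:
  (1·δF/F)² = (1×0.0720)² = 0.00518;  (-1·δA/A)² = (-1×0.0450)² = 0.00202
δP/P = √(0.00721) = 0.0849
P = 58740 Pa, so δP = 0.0849 × 58740 = 4990 Pa.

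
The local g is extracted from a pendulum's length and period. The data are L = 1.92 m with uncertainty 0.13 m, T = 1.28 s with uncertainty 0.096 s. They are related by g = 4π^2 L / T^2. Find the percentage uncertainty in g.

16.5%

Each factor contributes (exponent × relative error)² to (δg/g)²:
  (1·δL/L)² = (1×0.0677)² = 0.00458;  (-2·δT/T)² = (-2×0.0750)² = 0.0225
δg/g = √(0.0271) = 0.165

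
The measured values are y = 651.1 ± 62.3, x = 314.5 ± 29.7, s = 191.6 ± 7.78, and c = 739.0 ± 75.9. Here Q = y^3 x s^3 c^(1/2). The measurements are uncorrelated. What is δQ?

For a monomial Q ∝ y^3, x, s^3, c^(1/2), fractional errors add in quadrature:
  (3·δy/y)² = (3×0.0957)² = 0.0824;  (1·δx/x)² = (1×0.0944)² = 0.00892;  (3·δs/s)² = (3×0.0406)² = 0.0148;  (½·δc/c)² = (0.5×0.103)² = 0.00264
δQ/Q = √(0.109) = 0.330
Q = 1.66e+19, so δQ = 0.330 × 1.66e+19 = 5.47e+18.

5.47e+18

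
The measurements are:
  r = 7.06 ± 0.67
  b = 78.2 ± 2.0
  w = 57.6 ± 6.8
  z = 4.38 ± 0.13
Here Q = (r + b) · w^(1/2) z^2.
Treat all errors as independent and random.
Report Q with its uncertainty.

Let u = r + b = 85.3. δu = √(δr² + δb²) = √(0.449 + 4.00) = 2.11, so δu/u = 0.0247.
Q is then a monomial in u, w, z:
δQ/Q = √((δu/u)² + (½·δw/w)² + (2·δz/z)²) = √(0.000612 + 0.00348 + 0.00352) = 0.0873
Q = 12400, so δQ = 0.0873 × 12400 = 1080.

12400 ± 1080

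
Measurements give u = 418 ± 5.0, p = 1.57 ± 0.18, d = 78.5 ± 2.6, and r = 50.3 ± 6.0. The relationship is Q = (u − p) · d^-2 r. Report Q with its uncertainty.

Let w = u − p = 416. δw = √(δu² + δp²) = √(25.0 + 0.0324) = 5.00, so δw/w = 0.0120.
Q is then a monomial in w, d, r:
δQ/Q = √((δw/w)² + (-2·δd/d)² + (1·δr/r)²) = √(0.000144 + 0.00439 + 0.0142) = 0.137
Q = 3.40, so δQ = 0.137 × 3.40 = 0.466.

3.40 ± 0.466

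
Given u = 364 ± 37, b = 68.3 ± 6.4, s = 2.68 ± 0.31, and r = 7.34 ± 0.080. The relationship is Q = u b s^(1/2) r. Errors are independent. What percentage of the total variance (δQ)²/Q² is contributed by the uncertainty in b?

38.9%

(δQ/Q)² = (1·δu/u)² + (1·δb/b)² + (½·δs/s)² + (1·δr/r)²
  u term: (1×0.102)² = 0.0103
  b term: (1×0.0937)² = 0.00878
  s term: (0.5×0.116)² = 0.00334
  r term: (1×0.0109)² = 0.000119
Total = 0.0226. Share from b = 0.00878/0.0226 = 0.389.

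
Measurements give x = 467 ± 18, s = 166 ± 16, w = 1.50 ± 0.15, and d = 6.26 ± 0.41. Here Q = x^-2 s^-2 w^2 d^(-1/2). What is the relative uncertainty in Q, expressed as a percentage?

29.0%

Since Q is a product/quotient, work with relative uncertainties:
  (-2·δx/x)² = (-2×0.0385)² = 0.00594;  (-2·δs/s)² = (-2×0.0964)² = 0.0372;  (2·δw/w)² = (2×0.100)² = 0.0400;  (−½·δd/d)² = (-0.5×0.0655)² = 0.00107
δQ/Q = √(0.0842) = 0.290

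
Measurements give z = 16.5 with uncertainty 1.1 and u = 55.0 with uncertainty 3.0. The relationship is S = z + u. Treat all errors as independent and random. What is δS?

3.20

Sums and differences: (δS)² = Σ (cᵢ δxᵢ)².
  (δz)² = 1.21;  (δu)² = 9.00
δS = √(10.2) = 3.20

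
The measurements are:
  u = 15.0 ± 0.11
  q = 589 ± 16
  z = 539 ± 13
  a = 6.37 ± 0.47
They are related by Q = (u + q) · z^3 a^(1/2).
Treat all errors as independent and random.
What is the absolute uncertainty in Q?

Let w = u + q = 604. δw = √(δu² + δq²) = √(0.0121 + 256) = 16.0, so δw/w = 0.0265.
Q is then a monomial in w, z, a:
δQ/Q = √((δw/w)² + (3·δz/z)² + (½·δa/a)²) = √(0.000702 + 0.00524 + 0.00136) = 0.0854
Q = 2.39e+11, so δQ = 0.0854 × 2.39e+11 = 2.04e+10.

2.04e+10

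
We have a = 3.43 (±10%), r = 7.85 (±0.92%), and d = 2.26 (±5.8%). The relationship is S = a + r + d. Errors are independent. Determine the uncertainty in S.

For a sum/difference, combine absolute errors in quadrature:
  (δa)² = 0.118;  (δr)² = 0.00522;  (δd)² = 0.0172
δS = √(0.140) = 0.374

0.374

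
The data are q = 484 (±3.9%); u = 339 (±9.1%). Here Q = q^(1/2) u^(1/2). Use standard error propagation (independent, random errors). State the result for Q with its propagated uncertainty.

405 ± 20.1

Since Q is a product/quotient, work with relative uncertainties:
  (½·δq/q)² = (0.5×0.0390)² = 0.000380;  (½·δu/u)² = (0.5×0.0910)² = 0.00207
δQ/Q = √(0.00245) = 0.0495
Q = 405, so δQ = 0.0495 × 405 = 20.1.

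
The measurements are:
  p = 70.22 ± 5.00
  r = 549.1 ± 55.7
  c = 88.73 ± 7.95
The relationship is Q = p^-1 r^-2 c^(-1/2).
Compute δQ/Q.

Each factor contributes (exponent × relative error)² to (δQ/Q)²:
  (-1·δp/p)² = (-1×0.0712)² = 0.00507;  (-2·δr/r)² = (-2×0.101)² = 0.0412;  (−½·δc/c)² = (-0.5×0.0896)² = 0.00201
δQ/Q = √(0.0482) = 0.220

0.220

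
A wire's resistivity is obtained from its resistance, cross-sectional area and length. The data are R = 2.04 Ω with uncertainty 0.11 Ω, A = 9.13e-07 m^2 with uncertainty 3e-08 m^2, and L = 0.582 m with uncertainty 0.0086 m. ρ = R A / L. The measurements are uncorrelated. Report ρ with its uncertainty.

(3.20 ± 0.208) × 10^-6 Ω·m

For a monomial ρ ∝ R, A, L^-1, fractional errors add in quadrature:
  (1·δR/R)² = (1×0.0539)² = 0.00291;  (1·δA/A)² = (1×0.0329)² = 0.00108;  (-1·δL/L)² = (-1×0.0148)² = 0.000218
δρ/ρ = √(0.00421) = 0.0649
ρ = 3.2e-06 Ω·m, so δρ = 0.0649 × 3.2e-06 = 2.08e-07 Ω·m.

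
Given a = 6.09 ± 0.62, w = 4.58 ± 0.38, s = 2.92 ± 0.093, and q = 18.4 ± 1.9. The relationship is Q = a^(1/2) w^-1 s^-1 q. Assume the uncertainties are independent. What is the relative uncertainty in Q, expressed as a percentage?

14.5%

Products/powers → add relative errors in quadrature, weighted by exponent:
  (½·δa/a)² = (0.5×0.102)² = 0.00259;  (-1·δw/w)² = (-1×0.0830)² = 0.00688;  (-1·δs/s)² = (-1×0.0318)² = 0.00101;  (1·δq/q)² = (1×0.103)² = 0.0107
δQ/Q = √(0.0212) = 0.145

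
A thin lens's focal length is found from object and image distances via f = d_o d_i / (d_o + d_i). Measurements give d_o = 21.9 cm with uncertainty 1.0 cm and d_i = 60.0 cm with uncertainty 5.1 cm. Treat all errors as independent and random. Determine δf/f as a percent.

∂f/∂d_o = (d_i/(d_o+d_i))² = 0.537;  ∂f/∂d_i = (d_o/(d_o+d_i))² = 0.0715
δf = √((∂f/∂d_o · δd_o)² + (∂f/∂d_i · δd_i)²) = √(0.288 + 0.133) = 0.649 cm
f = 16.0 cm, so δf/f = 0.649/16.0 = 0.0404.

4.04%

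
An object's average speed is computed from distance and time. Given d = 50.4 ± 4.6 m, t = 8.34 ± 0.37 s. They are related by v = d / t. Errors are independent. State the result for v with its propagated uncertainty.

6.04 ± 0.613 m/s

Since v is a product/quotient, work with relative uncertainties:
  (1·δd/d)² = (1×0.0913)² = 0.00833;  (-1·δt/t)² = (-1×0.0444)² = 0.00197
δv/v = √(0.0103) = 0.101
v = 6.04 m/s, so δv = 0.101 × 6.04 = 0.613 m/s.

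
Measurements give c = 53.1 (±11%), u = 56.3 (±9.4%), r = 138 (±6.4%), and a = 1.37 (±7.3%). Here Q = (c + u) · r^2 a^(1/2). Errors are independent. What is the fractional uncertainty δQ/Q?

0.151

Let w = c + u = 109. δw = √(δc² + δu²) = √(34.1 + 28.0) = 7.88, so δw/w = 0.0720.
Q is then a monomial in w, r, a:
δQ/Q = √((δw/w)² + (2·δr/r)² + (½·δa/a)²) = √(0.00519 + 0.0164 + 0.00133) = 0.151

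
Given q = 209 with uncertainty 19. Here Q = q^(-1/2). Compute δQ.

0.00314

Products/powers → add relative errors in quadrature, weighted by exponent:
  (−½·δq/q)² = (-0.5×0.0909)² = 0.00207
δQ/Q = √(0.00207) = 0.0455
Q = 0.0692, so δQ = 0.0455 × 0.0692 = 0.00314.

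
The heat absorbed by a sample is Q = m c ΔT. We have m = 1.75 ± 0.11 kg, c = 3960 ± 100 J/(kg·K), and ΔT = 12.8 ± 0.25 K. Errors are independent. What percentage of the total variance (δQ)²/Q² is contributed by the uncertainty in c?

(δQ/Q)² = (1·δm/m)² + (1·δc/c)² + (1·δΔT/ΔT)²
  m term: (1×0.0629)² = 0.00395
  c term: (1×0.0253)² = 0.000638
  ΔT term: (1×0.0195)² = 0.000381
Total = 0.00497. Share from c = 0.000638/0.00497 = 0.128.

12.8%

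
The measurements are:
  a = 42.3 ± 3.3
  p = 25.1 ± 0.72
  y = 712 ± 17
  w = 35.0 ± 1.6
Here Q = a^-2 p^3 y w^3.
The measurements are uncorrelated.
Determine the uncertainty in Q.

6.1e+07

Since Q is a product/quotient, work with relative uncertainties:
  (-2·δa/a)² = (-2×0.0780)² = 0.0243;  (3·δp/p)² = (3×0.0287)² = 0.00741;  (1·δy/y)² = (1×0.0239)² = 0.000570;  (3·δw/w)² = (3×0.0457)² = 0.0188
δQ/Q = √(0.0511) = 0.226
Q = 2.7e+08, so δQ = 0.226 × 2.7e+08 = 6.1e+07.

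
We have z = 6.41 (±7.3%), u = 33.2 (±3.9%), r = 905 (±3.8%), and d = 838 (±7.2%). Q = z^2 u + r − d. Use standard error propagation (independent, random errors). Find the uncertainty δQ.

Let p = z^2·u = 1360. δp/p = √((2·δz/z)² + (1·δu/u)²) = √(0.0213 + 0.00152) = 0.151, so δp = 206.
Q = p + r − d: δQ = √(δp² + δr² + δd²) = √(42500 + 1180 + 3640) = 218

218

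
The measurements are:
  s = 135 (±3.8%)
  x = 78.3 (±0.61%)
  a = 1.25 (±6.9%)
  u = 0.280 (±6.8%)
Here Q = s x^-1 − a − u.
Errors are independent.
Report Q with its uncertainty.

Let p = s·x^-1 = 1.72. δp/p = √((1·δs/s)² + (-1·δx/x)²) = √(0.00144 + 3.72e-05) = 0.0385, so δp = 0.0664.
Q = p − a − u: δQ = √(δp² + δa² + δu²) = √(0.00440 + 0.00744 + 0.000363) = 0.110
Q = 0.194.

0.194 ± 0.110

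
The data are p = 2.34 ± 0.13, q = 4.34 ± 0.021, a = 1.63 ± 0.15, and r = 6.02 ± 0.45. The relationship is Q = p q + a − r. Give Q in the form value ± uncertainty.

5.77 ± 0.739

Let w = p·q = 10.2. δw/w = √((1·δp/p)² + (1·δq/q)²) = √(0.00309 + 2.34e-05) = 0.0558, so δw = 0.566.
Q = w + a − r: δQ = √(δw² + δa² + δr²) = √(0.321 + 0.0225 + 0.203) = 0.739
Q = 5.77.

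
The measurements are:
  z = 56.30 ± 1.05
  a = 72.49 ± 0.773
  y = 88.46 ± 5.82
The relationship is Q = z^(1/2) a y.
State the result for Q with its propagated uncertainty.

Q is a product of powers, so relative uncertainties combine in quadrature:
  (½·δz/z)² = (0.5×0.0187)² = 8.7e-05;  (1·δa/a)² = (1×0.0107)² = 0.000114;  (1·δy/y)² = (1×0.0658)² = 0.00433
δQ/Q = √(0.00453) = 0.0673
Q = 48110, so δQ = 0.0673 × 48110 = 3240.

48110 ± 3240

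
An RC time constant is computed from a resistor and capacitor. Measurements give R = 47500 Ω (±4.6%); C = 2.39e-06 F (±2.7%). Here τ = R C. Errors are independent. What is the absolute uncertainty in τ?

0.00606 s

Products/powers → add relative errors in quadrature, weighted by exponent:
  (1·δR/R)² = (1×0.0460)² = 0.00212;  (1·δC/C)² = (1×0.0270)² = 0.000729
δτ/τ = √(0.00284) = 0.0533
τ = 0.114 s, so δτ = 0.0533 × 0.114 = 0.00606 s.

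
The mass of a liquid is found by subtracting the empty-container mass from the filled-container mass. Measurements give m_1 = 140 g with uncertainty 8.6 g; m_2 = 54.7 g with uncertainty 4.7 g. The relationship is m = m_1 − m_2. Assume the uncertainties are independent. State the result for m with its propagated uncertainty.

85.3 ± 9.80 g

For a sum/difference, combine absolute errors in quadrature:
  (δm_1)² = 74.0;  (δm_2)² = 22.1
δm = √(96.0) = 9.80 g
m = 85.3 g.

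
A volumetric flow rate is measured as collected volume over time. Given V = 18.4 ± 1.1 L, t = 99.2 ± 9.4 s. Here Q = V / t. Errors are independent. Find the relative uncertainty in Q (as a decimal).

Since Q is a product/quotient, work with relative uncertainties:
  (1·δV/V)² = (1×0.0598)² = 0.00357;  (-1·δt/t)² = (-1×0.0948)² = 0.00898
δQ/Q = √(0.0126) = 0.112

0.112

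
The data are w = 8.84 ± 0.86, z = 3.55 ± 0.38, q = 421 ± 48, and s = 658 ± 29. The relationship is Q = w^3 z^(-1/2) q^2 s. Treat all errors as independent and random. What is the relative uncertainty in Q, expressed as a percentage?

37.7%

Each factor contributes (exponent × relative error)² to (δQ/Q)²:
  (3·δw/w)² = (3×0.0973)² = 0.0852;  (−½·δz/z)² = (-0.5×0.107)² = 0.00286;  (2·δq/q)² = (2×0.114)² = 0.0520;  (1·δs/s)² = (1×0.0441)² = 0.00194
δQ/Q = √(0.142) = 0.377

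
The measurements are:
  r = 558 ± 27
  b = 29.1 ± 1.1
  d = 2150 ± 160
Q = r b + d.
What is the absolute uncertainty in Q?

1010

Let p = r·b = 16200. δp/p = √((1·δr/r)² + (1·δb/b)²) = √(0.00234 + 0.00143) = 0.0614, so δp = 997.
Q = p + d: δQ = √(δp² + δd²) = √(9.94e+05 + 25600) = 1010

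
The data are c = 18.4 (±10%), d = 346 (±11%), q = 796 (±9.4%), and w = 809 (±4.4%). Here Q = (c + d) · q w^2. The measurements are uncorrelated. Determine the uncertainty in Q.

3.15e+10

Let u = c + d = 364. δu = √(δc² + δd²) = √(3.39 + 1450) = 38.1, so δu/u = 0.105.
Q is then a monomial in u, q, w:
δQ/Q = √((δu/u)² + (1·δq/q)² + (2·δw/w)²) = √(0.0109 + 0.00884 + 0.00774) = 0.166
Q = 1.9e+11, so δQ = 0.166 × 1.9e+11 = 3.15e+10.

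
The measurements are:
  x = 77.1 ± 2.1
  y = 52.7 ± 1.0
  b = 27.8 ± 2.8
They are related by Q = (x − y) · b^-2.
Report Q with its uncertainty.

0.0316 ± 0.00704

Let u = x − y = 24.4. δu = √(δx² + δy²) = √(4.41 + 1.00) = 2.33, so δu/u = 0.0953.
Q is then a monomial in u, b:
δQ/Q = √((δu/u)² + (-2·δb/b)²) = √(0.00909 + 0.0406) = 0.223
Q = 0.0316, so δQ = 0.223 × 0.0316 = 0.00704.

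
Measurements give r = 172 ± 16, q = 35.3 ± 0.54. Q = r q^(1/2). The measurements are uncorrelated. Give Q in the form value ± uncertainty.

1020 ± 95.4

Since Q is a product/quotient, work with relative uncertainties:
  (1·δr/r)² = (1×0.0930)² = 0.00865;  (½·δq/q)² = (0.5×0.0153)² = 5.85e-05
δQ/Q = √(0.00871) = 0.0933
Q = 1020, so δQ = 0.0933 × 1020 = 95.4.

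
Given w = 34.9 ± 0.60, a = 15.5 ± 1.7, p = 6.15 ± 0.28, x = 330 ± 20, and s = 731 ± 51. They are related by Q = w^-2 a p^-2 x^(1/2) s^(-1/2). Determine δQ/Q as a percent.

Relative error in a monomial: (δQ/Q)² = Σ (nᵢ · δxᵢ/xᵢ)².
  (-2·δw/w)² = (-2×0.0172)² = 0.00118;  (1·δa/a)² = (1×0.110)² = 0.0120;  (-2·δp/p)² = (-2×0.0455)² = 0.00829;  (½·δx/x)² = (0.5×0.0606)² = 0.000918;  (−½·δs/s)² = (-0.5×0.0698)² = 0.00122
δQ/Q = √(0.0236) = 0.154

15.4%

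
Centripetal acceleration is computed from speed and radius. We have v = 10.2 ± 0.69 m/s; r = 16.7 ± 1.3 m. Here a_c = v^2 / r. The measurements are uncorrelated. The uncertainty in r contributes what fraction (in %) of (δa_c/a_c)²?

24.9%

(δa_c/a_c)² = (2·δv/v)² + (-1·δr/r)²
  v term: (2×0.0676)² = 0.0183
  r term: (-1×0.0778)² = 0.00606
Total = 0.0244. Share from r = 0.00606/0.0244 = 0.249.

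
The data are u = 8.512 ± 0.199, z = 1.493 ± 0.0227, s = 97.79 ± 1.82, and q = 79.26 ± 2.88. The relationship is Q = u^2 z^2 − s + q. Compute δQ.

Let p = u^2·z^2 = 161.5. δp/p = √((2·δu/u)² + (2·δz/z)²) = √(0.00219 + 0.000925) = 0.0558, so δp = 9.01.
Q = p − s + q: δQ = √(δp² + δs² + δq²) = √(81.1 + 3.31 + 8.29) = 9.63

9.63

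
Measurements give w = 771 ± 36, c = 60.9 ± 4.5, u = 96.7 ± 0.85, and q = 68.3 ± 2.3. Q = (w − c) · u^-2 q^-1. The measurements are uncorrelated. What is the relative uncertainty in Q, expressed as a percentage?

Let h = w − c = 710. δh = √(δw² + δc²) = √(1300 + 20.2) = 36.3, so δh/h = 0.0511.
Q is then a monomial in h, u, q:
δQ/Q = √((δh/h)² + (-2·δu/u)² + (-1·δq/q)²) = √(0.00261 + 0.000309 + 0.00113) = 0.0637

6.37%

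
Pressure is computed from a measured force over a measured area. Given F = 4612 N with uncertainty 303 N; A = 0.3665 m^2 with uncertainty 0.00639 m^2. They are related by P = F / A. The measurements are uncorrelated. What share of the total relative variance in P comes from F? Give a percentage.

(δP/P)² = (1·δF/F)² + (-1·δA/A)²
  F term: (1×0.0657)² = 0.00432
  A term: (-1×0.0174)² = 0.000304
Total = 0.00462. Share from F = 0.00432/0.00462 = 0.934.

93.4%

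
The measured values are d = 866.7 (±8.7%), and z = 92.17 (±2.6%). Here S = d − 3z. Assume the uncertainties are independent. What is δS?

For a sum/difference, combine absolute errors in quadrature:
  (δd)² = 5690;  (3·δz)² = 51.7
δS = √(5740) = 75.7

75.7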